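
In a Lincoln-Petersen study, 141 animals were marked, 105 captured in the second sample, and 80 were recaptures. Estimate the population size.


N = M * C / R = 141 * 105 / 80 = 14805 / 80 = 185.06 ≈ 185

185 individuals


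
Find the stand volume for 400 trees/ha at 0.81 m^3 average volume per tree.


V_stand = 400 * 0.81 = 324.0 m^3/ha

324.0 m^3/ha


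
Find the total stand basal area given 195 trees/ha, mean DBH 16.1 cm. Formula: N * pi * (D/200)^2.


(D/200)^2 = (16.1/200)^2 = 0.0805^2 = 0.00648025
Individual BA = 3.141593 * 0.00648025 = 0.0203583 m^2
Stand BA = 195 * 0.0203583 = 3.96987 ≈ 3.97 m^2/ha

3.97 m^2/ha


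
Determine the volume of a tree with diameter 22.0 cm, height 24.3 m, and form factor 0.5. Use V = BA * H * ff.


(D/200)^2 = (22.0/200)^2 = 0.11^2 = 0.0121
BA = 3.141593 * 0.0121 = 0.0380133 m^2
V = 0.0380133 * 24.3 * 0.5 = 0.461862 ≈ 0.462 m^3

0.462 m^3


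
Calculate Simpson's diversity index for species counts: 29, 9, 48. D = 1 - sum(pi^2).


Total N = 29 + 9 + 48 = 86
Per-species terms:
  p = 29/86 = 0.337209; p^2 = 0.337209^2 = 0.113710
  p = 9/86 = 0.104651; p^2 = 0.104651^2 = 0.010952
  p = 48/86 = 0.558140; p^2 = 0.558140^2 = 0.311520
sum(p^2) = 0.113710 + 0.010952 + 0.311520 = 0.436182
D = 1 - 0.436182 = 0.563818 ≈ 0.5638

0.5638


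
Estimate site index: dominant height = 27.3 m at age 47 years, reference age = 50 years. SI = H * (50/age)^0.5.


50/47 = 1.06383
(1.06383)^0.5 = 1.03142
SI = 27.3 * 1.03142 = 28.1578 ≈ 28.2 m

28.2 m


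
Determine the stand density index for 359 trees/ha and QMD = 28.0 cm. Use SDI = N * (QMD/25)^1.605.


QMD/25 = 28.0/25 = 1.12
(1.12)^1.605 = exp(1.605 * ln(1.12)) = exp(1.605 * 0.113329) = exp(0.181893) = 1.19949
SDI = 359 * 1.19949 = 430.617 ≈ 431

431


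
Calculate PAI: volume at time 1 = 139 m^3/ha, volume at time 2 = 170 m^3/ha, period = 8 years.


PAI = (V2 - V1) / period = (170 - 139) / 8 = 31 / 8 = 3.8750 ≈ 3.88 m^3/ha/yr

3.88 m^3/ha/yr


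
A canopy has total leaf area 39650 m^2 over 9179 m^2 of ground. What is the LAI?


LAI = 39650 / 9179 = 4.3196 ≈ 4.32

4.32


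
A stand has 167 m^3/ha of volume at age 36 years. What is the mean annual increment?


MAI = 167 / 36 = 4.6389 ≈ 4.64 m^3/ha/yr

4.64 m^3/ha/yr


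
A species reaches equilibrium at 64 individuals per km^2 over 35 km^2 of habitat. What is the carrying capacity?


K = 64 * 35 = 2240 individuals

2240 individuals


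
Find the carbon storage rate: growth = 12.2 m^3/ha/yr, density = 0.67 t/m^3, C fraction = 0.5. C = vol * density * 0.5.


C = 12.2 * 0.67 * 0.5 = 4.087 ≈ 4.09 t C/ha/yr

4.09 t C/ha/yr


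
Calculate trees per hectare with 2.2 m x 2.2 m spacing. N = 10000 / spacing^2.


N = 10000 / 2.2^2 = 10000 / 4.84 = 2066.12 ≈ 2066 trees/ha

2066 trees/ha


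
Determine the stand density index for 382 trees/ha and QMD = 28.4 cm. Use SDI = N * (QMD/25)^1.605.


QMD/25 = 28.4/25 = 1.136
(1.136)^1.605 = exp(1.605 * ln(1.136)) = exp(1.605 * 0.127513) = exp(0.204658) = 1.22711
SDI = 382 * 1.22711 = 468.756 ≈ 469

469


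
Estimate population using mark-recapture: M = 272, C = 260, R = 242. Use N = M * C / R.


N = M * C / R = 272 * 260 / 242 = 70720 / 242 = 292.23 ≈ 292

292 individuals


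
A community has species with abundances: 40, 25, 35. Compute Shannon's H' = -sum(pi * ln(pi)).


Total N = 40 + 25 + 35 = 100
Per-species terms:
  p = 40/100 = 0.400000; ln(p) = -0.916291; p*ln(p) = 0.400000 * (-0.916291) = -0.366516
  p = 25/100 = 0.250000; ln(p) = -1.386294; p*ln(p) = 0.250000 * (-1.386294) = -0.346574
  p = 35/100 = 0.350000; ln(p) = -1.049822; p*ln(p) = 0.350000 * (-1.049822) = -0.367438
sum(p*ln(p)) = (-0.366516) + (-0.346574) + (-0.367438) = -1.080528
H' = -(-1.080528) = 1.080528 ≈ 1.0805

1.0805


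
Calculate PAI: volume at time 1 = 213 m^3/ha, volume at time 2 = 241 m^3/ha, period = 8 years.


PAI = (V2 - V1) / period = (241 - 213) / 8 = 28 / 8 = 3.50 m^3/ha/yr

3.50 m^3/ha/yr


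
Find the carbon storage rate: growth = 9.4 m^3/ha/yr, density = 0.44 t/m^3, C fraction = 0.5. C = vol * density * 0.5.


C = 9.4 * 0.44 * 0.5 = 2.068 ≈ 2.07 t C/ha/yr

2.07 t C/ha/yr


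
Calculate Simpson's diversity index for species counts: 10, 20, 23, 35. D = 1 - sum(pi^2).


Total N = 10 + 20 + 23 + 35 = 88
Per-species terms:
  p = 10/88 = 0.113636; p^2 = 0.113636^2 = 0.012913
  p = 20/88 = 0.227273; p^2 = 0.227273^2 = 0.051653
  p = 23/88 = 0.261364; p^2 = 0.261364^2 = 0.068311
  p = 35/88 = 0.397727; p^2 = 0.397727^2 = 0.158187
sum(p^2) = 0.012913 + 0.051653 + 0.068311 + 0.158187 = 0.291064
D = 1 - 0.291064 = 0.708936 ≈ 0.7089

0.7089


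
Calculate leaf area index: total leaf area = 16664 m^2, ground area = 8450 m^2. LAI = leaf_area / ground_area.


LAI = 16664 / 8450 = 1.9721 ≈ 1.97

1.97


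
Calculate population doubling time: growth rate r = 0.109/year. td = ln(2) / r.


td = ln(2) / 0.109 = 0.693147 / 0.109 = 6.35915 ≈ 6.4 years

6.4 years


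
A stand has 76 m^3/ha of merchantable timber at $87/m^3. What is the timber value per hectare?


Value = 76 * 87 = $6612/ha

$6612/ha


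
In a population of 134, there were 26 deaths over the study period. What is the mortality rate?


Mortality rate = 26 / 134 = 0.194030 ≈ 0.1940

0.1940


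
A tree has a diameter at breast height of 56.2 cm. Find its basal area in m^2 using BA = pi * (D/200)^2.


D/200 = 56.2/200 = 0.281 m
(D/200)^2 = 0.281^2 = 0.078961
BA = 3.141593 * 0.078961 = 0.248063 ≈ 0.2481 m^2

0.2481 m^2


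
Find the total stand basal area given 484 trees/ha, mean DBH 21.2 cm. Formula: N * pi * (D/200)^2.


(D/200)^2 = (21.2/200)^2 = 0.106^2 = 0.011236
Individual BA = 3.141593 * 0.011236 = 0.0352989 m^2
Stand BA = 484 * 0.0352989 = 17.0847 ≈ 17.08 m^2/ha

17.08 m^2/ha


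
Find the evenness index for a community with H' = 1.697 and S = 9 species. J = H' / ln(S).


ln(9) = 2.19722
J = H' / ln(S) = 1.697 / 2.19722 = 0.772340 ≈ 0.7723

0.7723


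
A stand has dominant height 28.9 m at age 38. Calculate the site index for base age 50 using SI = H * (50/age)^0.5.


50/38 = 1.31579
(1.31579)^0.5 = 1.14708
SI = 28.9 * 1.14708 = 33.1506 ≈ 33.2 m

33.2 m


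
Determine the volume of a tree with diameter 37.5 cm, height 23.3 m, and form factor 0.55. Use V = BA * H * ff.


(D/200)^2 = (37.5/200)^2 = 0.1875^2 = 0.03515625
BA = 3.141593 * 0.03515625 = 0.110447 m^2
V = 0.110447 * 23.3 * 0.55 = 1.41538 ≈ 1.415 m^3

1.415 m^3


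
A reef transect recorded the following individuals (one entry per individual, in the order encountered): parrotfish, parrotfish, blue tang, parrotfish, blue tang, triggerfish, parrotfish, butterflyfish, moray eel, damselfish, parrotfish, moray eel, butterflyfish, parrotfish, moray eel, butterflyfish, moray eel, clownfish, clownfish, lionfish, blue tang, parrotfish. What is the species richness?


Total individuals logged = 22
Distinct species (count of individuals): parrotfish (7), blue tang (3), triggerfish (1), butterflyfish (3), moray eel (4), damselfish (1), clownfish (2), lionfish (1)
Species richness = number of distinct species = 8

8


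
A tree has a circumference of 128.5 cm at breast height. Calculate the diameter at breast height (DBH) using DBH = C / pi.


DBH = C / pi = 128.5 / 3.141593 = 40.9028 ≈ 40.90 cm

40.90 cm


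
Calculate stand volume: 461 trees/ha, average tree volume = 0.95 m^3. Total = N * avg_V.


V_stand = 461 * 0.95 = 437.95 ≈ 438.0 m^3/ha

438.0 m^3/ha


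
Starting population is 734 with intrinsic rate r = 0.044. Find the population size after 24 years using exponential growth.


r*t = 0.044 * 24 = 1.056
exp(1.056) = 2.87485
N = 734 * 2.87485 = 2110.14 ≈ 2110

2110


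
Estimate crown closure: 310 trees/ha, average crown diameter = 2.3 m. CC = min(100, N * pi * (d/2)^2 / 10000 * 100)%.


(d/2)^2 = (2.3/2)^2 = 1.15^2 = 1.3225
Crown area = 3.141593 * 1.3225 = 4.15476 m^2
N * area / 10000 * 100 = 310 * 4.15476 / 10000 * 100 = 12.8798
CC = min(100, 12.8798) = 12.8798 ≈ 12.9%

12.9%


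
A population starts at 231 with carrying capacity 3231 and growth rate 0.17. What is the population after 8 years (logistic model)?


(K - N0)/N0 = (3231 - 231)/231 = 3000/231 = 12.9870
r*t = 0.17 * 8 = 1.36; exp(-1.36) = 0.256661
12.9870 * 0.256661 = 3.33326
1 + 3.33326 = 4.33326
N = 3231 / 4.33326 = 745.628 ≈ 746

746


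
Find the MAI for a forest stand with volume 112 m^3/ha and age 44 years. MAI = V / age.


MAI = 112 / 44 = 2.5455 ≈ 2.55 m^3/ha/yr

2.55 m^3/ha/yr


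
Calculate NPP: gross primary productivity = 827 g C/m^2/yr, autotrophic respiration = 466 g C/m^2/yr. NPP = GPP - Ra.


NPP = GPP - Ra = 827 - 466 = 361 g C/m^2/yr

361 g C/m^2/yr


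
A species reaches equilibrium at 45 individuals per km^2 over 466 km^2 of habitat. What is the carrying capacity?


K = 45 * 466 = 20970 individuals

20970 individuals


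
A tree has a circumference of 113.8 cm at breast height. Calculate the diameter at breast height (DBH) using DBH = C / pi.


DBH = C / pi = 113.8 / 3.141593 = 36.2237 ≈ 36.22 cm

36.22 cm


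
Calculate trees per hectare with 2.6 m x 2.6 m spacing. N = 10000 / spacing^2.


N = 10000 / 2.6^2 = 10000 / 6.76 = 1479.29 ≈ 1479 trees/ha

1479 trees/ha


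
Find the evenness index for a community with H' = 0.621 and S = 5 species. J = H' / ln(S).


ln(5) = 1.60944
J = H' / ln(S) = 0.621 / 1.60944 = 0.385848 ≈ 0.3858

0.3858


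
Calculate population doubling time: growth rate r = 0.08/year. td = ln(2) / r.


td = ln(2) / 0.08 = 0.693147 / 0.08 = 8.66434 ≈ 8.7 years

8.7 years


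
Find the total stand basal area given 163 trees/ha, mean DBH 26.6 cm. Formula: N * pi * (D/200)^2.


(D/200)^2 = (26.6/200)^2 = 0.133^2 = 0.017689
Individual BA = 3.141593 * 0.017689 = 0.0555716 m^2
Stand BA = 163 * 0.0555716 = 9.05817 ≈ 9.06 m^2/ha

9.06 m^2/ha


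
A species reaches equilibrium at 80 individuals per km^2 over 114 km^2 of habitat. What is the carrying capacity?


K = 80 * 114 = 9120 individuals

9120 individuals


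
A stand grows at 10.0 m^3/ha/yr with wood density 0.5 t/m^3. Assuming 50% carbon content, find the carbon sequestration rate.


C = 10.0 * 0.5 * 0.5 = 2.50 t C/ha/yr

2.50 t C/ha/yr


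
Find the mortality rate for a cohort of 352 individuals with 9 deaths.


Mortality rate = 9 / 352 = 0.025568 ≈ 0.0256

0.0256


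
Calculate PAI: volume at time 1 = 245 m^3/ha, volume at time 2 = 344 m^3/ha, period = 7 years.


PAI = (V2 - V1) / period = (344 - 245) / 7 = 99 / 7 = 14.1429 ≈ 14.14 m^3/ha/yr

14.14 m^3/ha/yr


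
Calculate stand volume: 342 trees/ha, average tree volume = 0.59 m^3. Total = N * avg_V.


V_stand = 342 * 0.59 = 201.78 ≈ 201.8 m^3/ha

201.8 m^3/ha


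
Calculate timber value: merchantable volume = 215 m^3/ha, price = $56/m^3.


Value = 215 * 56 = $12040/ha

$12040/ha


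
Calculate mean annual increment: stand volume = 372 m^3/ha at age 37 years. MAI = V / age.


MAI = 372 / 37 = 10.0541 ≈ 10.05 m^3/ha/yr

10.05 m^3/ha/yr


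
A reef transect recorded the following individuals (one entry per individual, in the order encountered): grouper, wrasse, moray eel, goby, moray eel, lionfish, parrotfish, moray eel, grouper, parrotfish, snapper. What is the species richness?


Total individuals logged = 11
Distinct species (count of individuals): grouper (2), wrasse (1), moray eel (3), goby (1), lionfish (1), parrotfish (2), snapper (1)
Species richness = number of distinct species = 7

7


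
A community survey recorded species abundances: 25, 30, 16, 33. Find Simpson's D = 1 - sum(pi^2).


Total N = 25 + 30 + 16 + 33 = 104
Per-species terms:
  p = 25/104 = 0.240385; p^2 = 0.240385^2 = 0.057785
  p = 30/104 = 0.288462; p^2 = 0.288462^2 = 0.083210
  p = 16/104 = 0.153846; p^2 = 0.153846^2 = 0.023669
  p = 33/104 = 0.317308; p^2 = 0.317308^2 = 0.100684
sum(p^2) = 0.057785 + 0.083210 + 0.023669 + 0.100684 = 0.265348
D = 1 - 0.265348 = 0.734652 ≈ 0.7347

0.7347


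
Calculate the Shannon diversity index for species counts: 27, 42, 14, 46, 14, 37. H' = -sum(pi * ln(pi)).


Total N = 27 + 42 + 14 + 46 + 14 + 37 = 180
Per-species terms:
  p = 27/180 = 0.150000; ln(p) = -1.897120; p*ln(p) = 0.150000 * (-1.897120) = -0.284568
  p = 42/180 = 0.233333; ln(p) = -1.455289; p*ln(p) = 0.233333 * (-1.455289) = -0.339567
  p = 14/180 = 0.077778; ln(p) = -2.553897; p*ln(p) = 0.077778 * (-2.553897) = -0.198637
  p = 46/180 = 0.255556; ln(p) = -1.364314; p*ln(p) = 0.255556 * (-1.364314) = -0.348659
  p = 14/180 = 0.077778; ln(p) = -2.553897; p*ln(p) = 0.077778 * (-2.553897) = -0.198637
  p = 37/180 = 0.205556; ln(p) = -1.582037; p*ln(p) = 0.205556 * (-1.582037) = -0.325197
sum(p*ln(p)) = (-0.284568) + (-0.339567) + (-0.198637) + (-0.348659) + (-0.198637) + (-0.325197) = -1.695265
H' = -(-1.695265) = 1.695265 ≈ 1.6953

1.6953


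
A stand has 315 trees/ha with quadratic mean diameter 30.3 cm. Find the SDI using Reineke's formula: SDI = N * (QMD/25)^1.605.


QMD/25 = 30.3/25 = 1.212
(1.212)^1.605 = exp(1.605 * ln(1.212)) = exp(1.605 * 0.192272) = exp(0.308597) = 1.36151
SDI = 315 * 1.36151 = 428.876 ≈ 429

429


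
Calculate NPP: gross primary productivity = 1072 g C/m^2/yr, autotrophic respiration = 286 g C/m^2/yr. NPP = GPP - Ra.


NPP = GPP - Ra = 1072 - 286 = 786 g C/m^2/yr

786 g C/m^2/yr


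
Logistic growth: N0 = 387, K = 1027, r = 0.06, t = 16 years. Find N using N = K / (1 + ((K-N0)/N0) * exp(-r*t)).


(K - N0)/N0 = (1027 - 387)/387 = 640/387 = 1.65375
r*t = 0.06 * 16 = 0.96; exp(-0.96) = 0.382893
1.65375 * 0.382893 = 0.633209
1 + 0.633209 = 1.63321
N = 1027 / 1.63321 = 628.823 ≈ 629

629


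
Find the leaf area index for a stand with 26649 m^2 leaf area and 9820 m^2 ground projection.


LAI = 26649 / 9820 = 2.7137 ≈ 2.71

2.71


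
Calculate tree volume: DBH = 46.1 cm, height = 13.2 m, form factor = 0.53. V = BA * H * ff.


(D/200)^2 = (46.1/200)^2 = 0.2305^2 = 0.05313025
BA = 3.141593 * 0.05313025 = 0.166914 m^2
V = 0.166914 * 13.2 * 0.53 = 1.16773 ≈ 1.168 m^3

1.168 m^3


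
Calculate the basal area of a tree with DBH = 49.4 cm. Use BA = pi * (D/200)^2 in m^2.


D/200 = 49.4/200 = 0.247 m
(D/200)^2 = 0.247^2 = 0.061009
BA = 3.141593 * 0.061009 = 0.191665 ≈ 0.1917 m^2

0.1917 m^2


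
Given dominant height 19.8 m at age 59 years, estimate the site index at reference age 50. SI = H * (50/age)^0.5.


50/59 = 0.847458
(0.847458)^0.5 = 0.920575
SI = 19.8 * 0.920575 = 18.2274 ≈ 18.2 m

18.2 m


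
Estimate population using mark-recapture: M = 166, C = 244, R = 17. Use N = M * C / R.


N = M * C / R = 166 * 244 / 17 = 40504 / 17 = 2382.59 ≈ 2383

2383 individuals


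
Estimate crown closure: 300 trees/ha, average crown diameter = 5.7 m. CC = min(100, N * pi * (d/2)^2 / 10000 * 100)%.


(d/2)^2 = (5.7/2)^2 = 2.85^2 = 8.1225
Crown area = 3.141593 * 8.1225 = 25.5176 m^2
N * area / 10000 * 100 = 300 * 25.5176 / 10000 * 100 = 76.5528
CC = min(100, 76.5528) = 76.5528 ≈ 76.6%

76.6%


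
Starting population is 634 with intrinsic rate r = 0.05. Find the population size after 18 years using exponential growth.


r*t = 0.05 * 18 = 0.9
exp(0.9) = 2.45960
N = 634 * 2.45960 = 1559.39 ≈ 1559

1559


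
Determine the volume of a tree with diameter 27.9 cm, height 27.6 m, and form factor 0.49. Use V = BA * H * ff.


(D/200)^2 = (27.9/200)^2 = 0.1395^2 = 0.01946025
BA = 3.141593 * 0.01946025 = 0.0611362 m^2
V = 0.0611362 * 27.6 * 0.49 = 0.826806 ≈ 0.827 m^3

0.827 m^3


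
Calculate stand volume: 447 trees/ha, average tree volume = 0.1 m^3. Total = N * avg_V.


V_stand = 447 * 0.1 = 44.7 m^3/ha

44.7 m^3/ha


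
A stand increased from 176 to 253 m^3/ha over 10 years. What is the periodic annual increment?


PAI = (V2 - V1) / period = (253 - 176) / 10 = 77 / 10 = 7.70 m^3/ha/yr

7.70 m^3/ha/yr


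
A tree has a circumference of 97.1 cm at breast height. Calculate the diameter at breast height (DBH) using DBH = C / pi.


DBH = C / pi = 97.1 / 3.141593 = 30.9079 ≈ 30.91 cm

30.91 cm


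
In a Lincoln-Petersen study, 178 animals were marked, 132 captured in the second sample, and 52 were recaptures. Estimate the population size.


N = M * C / R = 178 * 132 / 52 = 23496 / 52 = 451.85 ≈ 452

452 individuals


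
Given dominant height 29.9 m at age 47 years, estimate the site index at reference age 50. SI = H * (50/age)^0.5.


50/47 = 1.06383
(1.06383)^0.5 = 1.03142
SI = 29.9 * 1.03142 = 30.8395 ≈ 30.8 m

30.8 m


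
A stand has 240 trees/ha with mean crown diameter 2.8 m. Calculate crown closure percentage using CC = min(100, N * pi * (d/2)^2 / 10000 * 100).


(d/2)^2 = (2.8/2)^2 = 1.4^2 = 1.96
Crown area = 3.141593 * 1.96 = 6.15752 m^2
N * area / 10000 * 100 = 240 * 6.15752 / 10000 * 100 = 14.7780
CC = min(100, 14.7780) = 14.7780 ≈ 14.8%

14.8%


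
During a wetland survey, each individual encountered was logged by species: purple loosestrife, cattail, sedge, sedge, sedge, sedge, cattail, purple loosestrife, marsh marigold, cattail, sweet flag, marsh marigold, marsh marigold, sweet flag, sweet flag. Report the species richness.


Total individuals logged = 15
Distinct species (count of individuals): purple loosestrife (2), cattail (3), sedge (4), marsh marigold (3), sweet flag (3)
Species richness = number of distinct species = 5

5


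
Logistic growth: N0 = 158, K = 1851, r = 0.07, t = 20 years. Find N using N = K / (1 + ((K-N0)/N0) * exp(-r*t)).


(K - N0)/N0 = (1851 - 158)/158 = 1693/158 = 10.7152
r*t = 0.07 * 20 = 1.4; exp(-1.4) = 0.246597
10.7152 * 0.246597 = 2.64234
1 + 2.64234 = 3.64234
N = 1851 / 3.64234 = 508.190 ≈ 508

508


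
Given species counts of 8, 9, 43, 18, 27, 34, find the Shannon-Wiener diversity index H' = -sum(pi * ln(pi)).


Total N = 8 + 9 + 43 + 18 + 27 + 34 = 139
Per-species terms:
  p = 8/139 = 0.057554; ln(p) = -2.855032; p*ln(p) = 0.057554 * (-2.855032) = -0.164319
  p = 9/139 = 0.064748; ln(p) = -2.737252; p*ln(p) = 0.064748 * (-2.737252) = -0.177232
  p = 43/139 = 0.309353; ln(p) = -1.173272; p*ln(p) = 0.309353 * (-1.173272) = -0.362955
  p = 18/139 = 0.129496; ln(p) = -2.044105; p*ln(p) = 0.129496 * (-2.044105) = -0.264703
  p = 27/139 = 0.194245; ln(p) = -1.638635; p*ln(p) = 0.194245 * (-1.638635) = -0.318297
  p = 34/139 = 0.244604; ln(p) = -1.408115; p*ln(p) = 0.244604 * (-1.408115) = -0.344431
sum(p*ln(p)) = (-0.164319) + (-0.177232) + (-0.362955) + (-0.264703) + (-0.318297) + (-0.344431) = -1.631937
H' = -(-1.631937) = 1.631937 ≈ 1.6319

1.6319


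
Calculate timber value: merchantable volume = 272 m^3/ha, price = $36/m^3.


Value = 272 * 36 = $9792/ha

$9792/ha


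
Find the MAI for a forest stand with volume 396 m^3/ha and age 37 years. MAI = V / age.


MAI = 396 / 37 = 10.7027 ≈ 10.70 m^3/ha/yr

10.70 m^3/ha/yr


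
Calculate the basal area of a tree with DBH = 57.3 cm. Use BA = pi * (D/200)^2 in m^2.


D/200 = 57.3/200 = 0.2865 m
(D/200)^2 = 0.2865^2 = 0.08208225
BA = 3.141593 * 0.08208225 = 0.257869 ≈ 0.2579 m^2

0.2579 m^2


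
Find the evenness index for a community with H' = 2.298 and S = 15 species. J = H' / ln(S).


ln(15) = 2.70805
J = H' / ln(S) = 2.298 / 2.70805 = 0.848581 ≈ 0.8486

0.8486


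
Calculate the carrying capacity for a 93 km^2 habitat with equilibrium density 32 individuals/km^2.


K = 32 * 93 = 2976 individuals

2976 individuals


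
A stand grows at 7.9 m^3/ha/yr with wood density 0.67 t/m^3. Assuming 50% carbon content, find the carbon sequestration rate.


C = 7.9 * 0.67 * 0.5 = 2.6465 ≈ 2.65 t C/ha/yr

2.65 t C/ha/yr


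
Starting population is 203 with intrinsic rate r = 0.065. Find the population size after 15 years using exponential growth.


r*t = 0.065 * 15 = 0.975
exp(0.975) = 2.65117
N = 203 * 2.65117 = 538.188 ≈ 538

538


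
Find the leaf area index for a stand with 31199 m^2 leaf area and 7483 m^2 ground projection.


LAI = 31199 / 7483 = 4.1693 ≈ 4.17

4.17


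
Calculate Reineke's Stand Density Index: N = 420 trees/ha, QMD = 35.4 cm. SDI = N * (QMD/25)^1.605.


QMD/25 = 35.4/25 = 1.416
(1.416)^1.605 = exp(1.605 * ln(1.416)) = exp(1.605 * 0.347836) = exp(0.558277) = 1.74766
SDI = 420 * 1.74766 = 734.017 ≈ 734

734


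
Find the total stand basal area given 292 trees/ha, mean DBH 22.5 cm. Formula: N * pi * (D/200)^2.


(D/200)^2 = (22.5/200)^2 = 0.1125^2 = 0.01265625
Individual BA = 3.141593 * 0.01265625 = 0.0397608 m^2
Stand BA = 292 * 0.0397608 = 11.6102 ≈ 11.61 m^2/ha

11.61 m^2/ha


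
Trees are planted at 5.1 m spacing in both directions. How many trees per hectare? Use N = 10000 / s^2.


N = 10000 / 5.1^2 = 10000 / 26.01 = 384.468 ≈ 384 trees/ha

384 trees/ha


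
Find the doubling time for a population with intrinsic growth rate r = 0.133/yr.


td = ln(2) / 0.133 = 0.693147 / 0.133 = 5.21163 ≈ 5.2 years

5.2 years


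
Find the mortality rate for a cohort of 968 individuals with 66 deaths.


Mortality rate = 66 / 968 = 0.068182 ≈ 0.0682

0.0682


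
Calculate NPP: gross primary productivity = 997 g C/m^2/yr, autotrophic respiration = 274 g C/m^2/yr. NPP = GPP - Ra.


NPP = GPP - Ra = 997 - 274 = 723 g C/m^2/yr

723 g C/m^2/yr


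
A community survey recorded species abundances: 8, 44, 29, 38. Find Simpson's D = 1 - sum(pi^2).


Total N = 8 + 44 + 29 + 38 = 119
Per-species terms:
  p = 8/119 = 0.067227; p^2 = 0.067227^2 = 0.004519
  p = 44/119 = 0.369748; p^2 = 0.369748^2 = 0.136714
  p = 29/119 = 0.243697; p^2 = 0.243697^2 = 0.059388
  p = 38/119 = 0.319328; p^2 = 0.319328^2 = 0.101970
sum(p^2) = 0.004519 + 0.136714 + 0.059388 + 0.101970 = 0.302591
D = 1 - 0.302591 = 0.697409 ≈ 0.6974

0.6974


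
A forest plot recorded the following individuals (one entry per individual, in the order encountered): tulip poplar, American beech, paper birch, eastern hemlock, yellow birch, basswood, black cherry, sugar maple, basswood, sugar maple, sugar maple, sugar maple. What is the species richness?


Total individuals logged = 12
Distinct species (count of individuals): tulip poplar (1), American beech (1), paper birch (1), eastern hemlock (1), yellow birch (1), basswood (2), black cherry (1), sugar maple (4)
Species richness = number of distinct species = 8

8


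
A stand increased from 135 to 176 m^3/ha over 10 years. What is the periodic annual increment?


PAI = (V2 - V1) / period = (176 - 135) / 10 = 41 / 10 = 4.10 m^3/ha/yr

4.10 m^3/ha/yr


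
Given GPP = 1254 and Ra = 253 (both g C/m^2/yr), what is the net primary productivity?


NPP = GPP - Ra = 1254 - 253 = 1001 g C/m^2/yr

1001 g C/m^2/yr


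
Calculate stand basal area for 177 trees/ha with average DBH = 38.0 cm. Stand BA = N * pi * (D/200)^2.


(D/200)^2 = (38.0/200)^2 = 0.19^2 = 0.0361
Individual BA = 3.141593 * 0.0361 = 0.113412 m^2
Stand BA = 177 * 0.113412 = 20.0739 ≈ 20.07 m^2/ha

20.07 m^2/ha


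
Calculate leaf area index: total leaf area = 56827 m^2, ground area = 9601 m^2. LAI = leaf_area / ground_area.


LAI = 56827 / 9601 = 5.9189 ≈ 5.92

5.92


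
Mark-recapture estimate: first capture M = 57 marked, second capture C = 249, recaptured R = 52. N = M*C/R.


N = M * C / R = 57 * 249 / 52 = 14193 / 52 = 272.94 ≈ 273

273 individuals


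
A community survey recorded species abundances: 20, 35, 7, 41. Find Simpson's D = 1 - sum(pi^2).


Total N = 20 + 35 + 7 + 41 = 103
Per-species terms:
  p = 20/103 = 0.194175; p^2 = 0.194175^2 = 0.037704
  p = 35/103 = 0.339806; p^2 = 0.339806^2 = 0.115468
  p = 7/103 = 0.067961; p^2 = 0.067961^2 = 0.004619
  p = 41/103 = 0.398058; p^2 = 0.398058^2 = 0.158450
sum(p^2) = 0.037704 + 0.115468 + 0.004619 + 0.158450 = 0.316241
D = 1 - 0.316241 = 0.683759 ≈ 0.6838

0.6838


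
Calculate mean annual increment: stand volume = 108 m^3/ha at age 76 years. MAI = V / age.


MAI = 108 / 76 = 1.4211 ≈ 1.42 m^3/ha/yr

1.42 m^3/ha/yr


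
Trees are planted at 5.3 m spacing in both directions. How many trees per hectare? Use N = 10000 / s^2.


N = 10000 / 5.3^2 = 10000 / 28.09 = 355.999 ≈ 356 trees/ha

356 trees/ha


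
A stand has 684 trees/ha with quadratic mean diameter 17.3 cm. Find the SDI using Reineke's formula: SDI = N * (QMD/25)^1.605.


QMD/25 = 17.3/25 = 0.692
(0.692)^1.605 = exp(1.605 * ln(0.692)) = exp(1.605 * (-0.368169)) = exp(-0.590911) = 0.553823
SDI = 684 * 0.553823 = 378.815 ≈ 379

379


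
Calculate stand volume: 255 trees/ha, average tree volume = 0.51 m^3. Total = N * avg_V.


V_stand = 255 * 0.51 = 130.05 ≈ 130.1 m^3/ha

130.1 m^3/ha


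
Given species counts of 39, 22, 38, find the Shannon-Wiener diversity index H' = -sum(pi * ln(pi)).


Total N = 39 + 22 + 38 = 99
Per-species terms:
  p = 39/99 = 0.393939; ln(p) = -0.931559; p*ln(p) = 0.393939 * (-0.931559) = -0.366977
  p = 22/99 = 0.222222; ln(p) = -1.504078; p*ln(p) = 0.222222 * (-1.504078) = -0.334239
  p = 38/99 = 0.383838; ln(p) = -0.957535; p*ln(p) = 0.383838 * (-0.957535) = -0.367538
sum(p*ln(p)) = (-0.366977) + (-0.334239) + (-0.367538) = -1.068754
H' = -(-1.068754) = 1.068754 ≈ 1.0688

1.0688


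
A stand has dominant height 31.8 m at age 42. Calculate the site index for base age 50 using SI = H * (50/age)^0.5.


50/42 = 1.19048
(1.19048)^0.5 = 1.09109
SI = 31.8 * 1.09109 = 34.6967 ≈ 34.7 m

34.7 m


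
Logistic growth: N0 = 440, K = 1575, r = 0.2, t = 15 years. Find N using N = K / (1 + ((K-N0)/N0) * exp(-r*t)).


(K - N0)/N0 = (1575 - 440)/440 = 1135/440 = 2.57955
r*t = 0.2 * 15 = 3; exp(-3) = 0.0497871
2.57955 * 0.0497871 = 0.128428
1 + 0.128428 = 1.12843
N = 1575 / 1.12843 = 1395.74 ≈ 1396

1396


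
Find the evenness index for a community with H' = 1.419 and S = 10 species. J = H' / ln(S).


ln(10) = 2.30259
J = H' / ln(S) = 1.419 / 2.30259 = 0.616263 ≈ 0.6163

0.6163


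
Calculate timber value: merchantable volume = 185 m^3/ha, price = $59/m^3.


Value = 185 * 59 = $10915/ha

$10915/ha


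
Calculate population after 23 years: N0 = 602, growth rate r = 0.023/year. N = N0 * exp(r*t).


r*t = 0.023 * 23 = 0.529
exp(0.529) = 1.69723
N = 602 * 1.69723 = 1021.73 ≈ 1022

1022


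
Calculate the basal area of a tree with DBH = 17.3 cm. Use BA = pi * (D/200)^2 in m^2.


D/200 = 17.3/200 = 0.0865 m
(D/200)^2 = 0.0865^2 = 0.00748225
BA = 3.141593 * 0.00748225 = 0.0235062 ≈ 0.0235 m^2

0.0235 m^2


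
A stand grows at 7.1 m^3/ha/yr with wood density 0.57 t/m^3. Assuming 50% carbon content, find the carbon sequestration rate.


C = 7.1 * 0.57 * 0.5 = 2.0235 ≈ 2.02 t C/ha/yr

2.02 t C/ha/yr


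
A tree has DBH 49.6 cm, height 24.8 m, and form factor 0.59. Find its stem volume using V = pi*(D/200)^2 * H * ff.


(D/200)^2 = (49.6/200)^2 = 0.248^2 = 0.061504
BA = 3.141593 * 0.061504 = 0.193221 m^2
V = 0.193221 * 24.8 * 0.59 = 2.82721 ≈ 2.827 m^3

2.827 m^3


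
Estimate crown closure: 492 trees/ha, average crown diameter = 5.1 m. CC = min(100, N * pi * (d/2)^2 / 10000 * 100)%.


(d/2)^2 = (5.1/2)^2 = 2.55^2 = 6.5025
Crown area = 3.141593 * 6.5025 = 20.4282 m^2
N * area / 10000 * 100 = 492 * 20.4282 / 10000 * 100 = 100.507
CC = min(100, 100.507) = 100%

100%


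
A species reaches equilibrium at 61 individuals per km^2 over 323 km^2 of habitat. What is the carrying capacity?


K = 61 * 323 = 19703 individuals

19703 individuals


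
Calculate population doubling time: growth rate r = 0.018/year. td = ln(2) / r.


td = ln(2) / 0.018 = 0.693147 / 0.018 = 38.5082 ≈ 38.5 years

38.5 years


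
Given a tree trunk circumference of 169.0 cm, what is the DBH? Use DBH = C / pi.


DBH = C / pi = 169.0 / 3.141593 = 53.7944 ≈ 53.79 cm

53.79 cm


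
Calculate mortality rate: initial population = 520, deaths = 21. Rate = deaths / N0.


Mortality rate = 21 / 520 = 0.040385 ≈ 0.0404

0.0404


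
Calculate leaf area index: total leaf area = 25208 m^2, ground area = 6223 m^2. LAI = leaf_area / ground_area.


LAI = 25208 / 6223 = 4.0508 ≈ 4.05

4.05


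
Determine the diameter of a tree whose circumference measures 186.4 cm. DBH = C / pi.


DBH = C / pi = 186.4 / 3.141593 = 59.3330 ≈ 59.33 cm

59.33 cm


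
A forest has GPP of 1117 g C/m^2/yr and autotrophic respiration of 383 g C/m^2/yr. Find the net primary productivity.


NPP = GPP - Ra = 1117 - 383 = 734 g C/m^2/yr

734 g C/m^2/yr


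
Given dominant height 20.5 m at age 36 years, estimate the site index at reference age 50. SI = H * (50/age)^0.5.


50/36 = 1.38889
(1.38889)^0.5 = 1.17851
SI = 20.5 * 1.17851 = 24.1595 ≈ 24.2 m

24.2 m


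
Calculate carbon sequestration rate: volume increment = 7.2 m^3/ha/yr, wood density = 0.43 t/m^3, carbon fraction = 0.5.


C = 7.2 * 0.43 * 0.5 = 1.548 ≈ 1.55 t C/ha/yr

1.55 t C/ha/yr


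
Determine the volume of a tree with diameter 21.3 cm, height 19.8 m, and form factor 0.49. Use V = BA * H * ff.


(D/200)^2 = (21.3/200)^2 = 0.1065^2 = 0.01134225
BA = 3.141593 * 0.01134225 = 0.0356327 m^2
V = 0.0356327 * 19.8 * 0.49 = 0.345708 ≈ 0.346 m^3

0.346 m^3


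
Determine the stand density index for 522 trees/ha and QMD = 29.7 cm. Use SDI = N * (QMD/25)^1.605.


QMD/25 = 29.7/25 = 1.188
(1.188)^1.605 = exp(1.605 * ln(1.188)) = exp(1.605 * 0.172271) = exp(0.276495) = 1.31850
SDI = 522 * 1.31850 = 688.257 ≈ 688

688


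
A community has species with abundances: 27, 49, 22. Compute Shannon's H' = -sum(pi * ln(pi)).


Total N = 27 + 49 + 22 = 98
Per-species terms:
  p = 27/98 = 0.275510; ln(p) = -1.289131; p*ln(p) = 0.275510 * (-1.289131) = -0.355168
  p = 49/98 = 0.500000; ln(p) = -0.693147; p*ln(p) = 0.500000 * (-0.693147) = -0.346574
  p = 22/98 = 0.224490; ln(p) = -1.493924; p*ln(p) = 0.224490 * (-1.493924) = -0.335371
sum(p*ln(p)) = (-0.355168) + (-0.346574) + (-0.335371) = -1.037113
H' = -(-1.037113) = 1.037113 ≈ 1.0371

1.0371


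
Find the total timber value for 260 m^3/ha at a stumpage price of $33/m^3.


Value = 260 * 33 = $8580/ha

$8580/ha


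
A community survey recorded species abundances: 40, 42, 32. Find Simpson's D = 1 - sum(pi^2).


Total N = 40 + 42 + 32 = 114
Per-species terms:
  p = 40/114 = 0.350877; p^2 = 0.350877^2 = 0.123115
  p = 42/114 = 0.368421; p^2 = 0.368421^2 = 0.135734
  p = 32/114 = 0.280702; p^2 = 0.280702^2 = 0.078794
sum(p^2) = 0.123115 + 0.135734 + 0.078794 = 0.337643
D = 1 - 0.337643 = 0.662357 ≈ 0.6624

0.6624


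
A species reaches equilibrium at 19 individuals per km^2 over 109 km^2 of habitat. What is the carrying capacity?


K = 19 * 109 = 2071 individuals

2071 individuals


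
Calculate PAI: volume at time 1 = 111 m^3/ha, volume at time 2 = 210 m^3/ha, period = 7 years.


PAI = (V2 - V1) / period = (210 - 111) / 7 = 99 / 7 = 14.1429 ≈ 14.14 m^3/ha/yr

14.14 m^3/ha/yr


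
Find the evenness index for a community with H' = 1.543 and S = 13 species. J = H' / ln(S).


ln(13) = 2.56495
J = H' / ln(S) = 1.543 / 2.56495 = 0.601571 ≈ 0.6016

0.6016


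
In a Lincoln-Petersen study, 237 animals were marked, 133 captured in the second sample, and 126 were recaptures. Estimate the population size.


N = M * C / R = 237 * 133 / 126 = 31521 / 126 = 250.17 ≈ 250

250 individuals


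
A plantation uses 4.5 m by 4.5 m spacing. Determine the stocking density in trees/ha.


N = 10000 / 4.5^2 = 10000 / 20.25 = 493.827 ≈ 494 trees/ha

494 trees/ha


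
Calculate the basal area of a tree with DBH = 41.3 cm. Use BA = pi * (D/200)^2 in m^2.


D/200 = 41.3/200 = 0.2065 m
(D/200)^2 = 0.2065^2 = 0.04264225
BA = 3.141593 * 0.04264225 = 0.133965 ≈ 0.1340 m^2

0.1340 m^2


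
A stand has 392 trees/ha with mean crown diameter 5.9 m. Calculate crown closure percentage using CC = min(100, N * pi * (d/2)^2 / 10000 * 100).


(d/2)^2 = (5.9/2)^2 = 2.95^2 = 8.7025
Crown area = 3.141593 * 8.7025 = 27.3397 m^2
N * area / 10000 * 100 = 392 * 27.3397 / 10000 * 100 = 107.172
CC = min(100, 107.172) = 100%

100%


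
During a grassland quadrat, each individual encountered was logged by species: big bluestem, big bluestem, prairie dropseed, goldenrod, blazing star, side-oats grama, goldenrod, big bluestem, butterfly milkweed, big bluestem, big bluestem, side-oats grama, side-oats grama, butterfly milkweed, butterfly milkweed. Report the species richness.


Total individuals logged = 15
Distinct species (count of individuals): big bluestem (5), prairie dropseed (1), goldenrod (2), blazing star (1), side-oats grama (3), butterfly milkweed (3)
Species richness = number of distinct species = 6

6


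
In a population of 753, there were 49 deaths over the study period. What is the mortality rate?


Mortality rate = 49 / 753 = 0.065073 ≈ 0.0651

0.0651


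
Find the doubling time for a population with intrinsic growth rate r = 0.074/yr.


td = ln(2) / 0.074 = 0.693147 / 0.074 = 9.36685 ≈ 9.4 years

9.4 years


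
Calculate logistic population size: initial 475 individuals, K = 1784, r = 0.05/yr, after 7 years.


(K - N0)/N0 = (1784 - 475)/475 = 1309/475 = 2.75579
r*t = 0.05 * 7 = 0.35; exp(-0.35) = 0.704688
2.75579 * 0.704688 = 1.94197
1 + 1.94197 = 2.94197
N = 1784 / 2.94197 = 606.396 ≈ 606

606


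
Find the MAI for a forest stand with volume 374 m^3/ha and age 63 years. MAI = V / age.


MAI = 374 / 63 = 5.9365 ≈ 5.94 m^3/ha/yr

5.94 m^3/ha/yr


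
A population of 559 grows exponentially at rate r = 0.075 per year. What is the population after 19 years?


r*t = 0.075 * 19 = 1.425
exp(1.425) = 4.15786
N = 559 * 4.15786 = 2324.24 ≈ 2324

2324


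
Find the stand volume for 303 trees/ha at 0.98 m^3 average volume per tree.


V_stand = 303 * 0.98 = 296.94 ≈ 296.9 m^3/ha

296.9 m^3/ha


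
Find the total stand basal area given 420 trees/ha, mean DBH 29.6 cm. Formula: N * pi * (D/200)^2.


(D/200)^2 = (29.6/200)^2 = 0.148^2 = 0.021904
Individual BA = 3.141593 * 0.021904 = 0.0688135 m^2
Stand BA = 420 * 0.0688135 = 28.9017 ≈ 28.90 m^2/ha

28.90 m^2/ha


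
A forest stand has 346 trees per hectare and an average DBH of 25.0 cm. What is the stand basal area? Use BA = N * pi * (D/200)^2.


(D/200)^2 = (25.0/200)^2 = 0.125^2 = 0.015625
Individual BA = 3.141593 * 0.015625 = 0.0490874 m^2
Stand BA = 346 * 0.0490874 = 16.9842 ≈ 16.98 m^2/ha

16.98 m^2/ha


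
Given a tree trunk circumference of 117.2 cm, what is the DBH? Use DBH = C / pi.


DBH = C / pi = 117.2 / 3.141593 = 37.3059 ≈ 37.31 cm

37.31 cm


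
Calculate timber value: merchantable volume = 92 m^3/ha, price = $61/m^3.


Value = 92 * 61 = $5612/ha

$5612/ha


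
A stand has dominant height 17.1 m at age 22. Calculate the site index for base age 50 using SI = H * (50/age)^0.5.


50/22 = 2.27273
(2.27273)^0.5 = 1.50756
SI = 17.1 * 1.50756 = 25.7793 ≈ 25.8 m

25.8 m


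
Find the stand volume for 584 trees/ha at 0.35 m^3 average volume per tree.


V_stand = 584 * 0.35 = 204.4 m^3/ha

204.4 m^3/ha


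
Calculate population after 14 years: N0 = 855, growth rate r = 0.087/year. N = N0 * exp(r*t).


r*t = 0.087 * 14 = 1.218
exp(1.218) = 3.38042
N = 855 * 3.38042 = 2890.26 ≈ 2890

2890


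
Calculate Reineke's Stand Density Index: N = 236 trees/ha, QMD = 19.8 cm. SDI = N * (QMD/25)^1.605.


QMD/25 = 19.8/25 = 0.792
(0.792)^1.605 = exp(1.605 * ln(0.792)) = exp(1.605 * (-0.233194)) = exp(-0.374276) = 0.687787
SDI = 236 * 0.687787 = 162.318 ≈ 162

162


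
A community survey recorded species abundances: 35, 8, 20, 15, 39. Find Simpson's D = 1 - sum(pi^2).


Total N = 35 + 8 + 20 + 15 + 39 = 117
Per-species terms:
  p = 35/117 = 0.299145; p^2 = 0.299145^2 = 0.089488
  p = 8/117 = 0.068376; p^2 = 0.068376^2 = 0.004675
  p = 20/117 = 0.170940; p^2 = 0.170940^2 = 0.029220
  p = 15/117 = 0.128205; p^2 = 0.128205^2 = 0.016437
  p = 39/117 = 0.333333; p^2 = 0.333333^2 = 0.111111
sum(p^2) = 0.089488 + 0.004675 + 0.029220 + 0.016437 + 0.111111 = 0.250931
D = 1 - 0.250931 = 0.749069 ≈ 0.7491

0.7491


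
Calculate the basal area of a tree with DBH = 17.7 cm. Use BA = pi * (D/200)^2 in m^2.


D/200 = 17.7/200 = 0.0885 m
(D/200)^2 = 0.0885^2 = 0.00783225
BA = 3.141593 * 0.00783225 = 0.0246057 ≈ 0.0246 m^2

0.0246 m^2


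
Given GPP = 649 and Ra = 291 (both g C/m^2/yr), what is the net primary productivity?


NPP = GPP - Ra = 649 - 291 = 358 g C/m^2/yr

358 g C/m^2/yr


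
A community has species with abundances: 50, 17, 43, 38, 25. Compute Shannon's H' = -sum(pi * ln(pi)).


Total N = 50 + 17 + 43 + 38 + 25 = 173
Per-species terms:
  p = 50/173 = 0.289017; ln(p) = -1.241270; p*ln(p) = 0.289017 * (-1.241270) = -0.358748
  p = 17/173 = 0.098266; ln(p) = -2.320077; p*ln(p) = 0.098266 * (-2.320077) = -0.227985
  p = 43/173 = 0.248555; ln(p) = -1.392091; p*ln(p) = 0.248555 * (-1.392091) = -0.346011
  p = 38/173 = 0.219653; ln(p) = -1.515706; p*ln(p) = 0.219653 * (-1.515706) = -0.332929
  p = 25/173 = 0.144509; ln(p) = -1.934413; p*ln(p) = 0.144509 * (-1.934413) = -0.279540
sum(p*ln(p)) = (-0.358748) + (-0.227985) + (-0.346011) + (-0.332929) + (-0.279540) = -1.545213
H' = -(-1.545213) = 1.545213 ≈ 1.5452

1.5452


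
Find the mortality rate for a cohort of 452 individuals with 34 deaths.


Mortality rate = 34 / 452 = 0.075221 ≈ 0.0752

0.0752


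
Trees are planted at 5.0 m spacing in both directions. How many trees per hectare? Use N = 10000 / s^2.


N = 10000 / 5.0^2 = 10000 / 25 = 400.000 ≈ 400 trees/ha

400 trees/ha


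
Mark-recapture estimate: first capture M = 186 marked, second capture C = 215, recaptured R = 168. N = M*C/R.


N = M * C / R = 186 * 215 / 168 = 39990 / 168 = 238.04 ≈ 238

238 individuals


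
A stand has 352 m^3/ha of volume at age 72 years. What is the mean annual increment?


MAI = 352 / 72 = 4.8889 ≈ 4.89 m^3/ha/yr

4.89 m^3/ha/yr


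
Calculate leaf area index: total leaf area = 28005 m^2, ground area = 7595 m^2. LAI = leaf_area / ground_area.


LAI = 28005 / 7595 = 3.6873 ≈ 3.69

3.69


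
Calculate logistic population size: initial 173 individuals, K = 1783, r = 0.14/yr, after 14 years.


(K - N0)/N0 = (1783 - 173)/173 = 1610/173 = 9.30636
r*t = 0.14 * 14 = 1.96; exp(-1.96) = 0.140858
9.30636 * 0.140858 = 1.31088
1 + 1.31088 = 2.31088
N = 1783 / 2.31088 = 771.568 ≈ 772

772


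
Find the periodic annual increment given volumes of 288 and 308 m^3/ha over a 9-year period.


PAI = (V2 - V1) / period = (308 - 288) / 9 = 20 / 9 = 2.2222 ≈ 2.22 m^3/ha/yr

2.22 m^3/ha/yr


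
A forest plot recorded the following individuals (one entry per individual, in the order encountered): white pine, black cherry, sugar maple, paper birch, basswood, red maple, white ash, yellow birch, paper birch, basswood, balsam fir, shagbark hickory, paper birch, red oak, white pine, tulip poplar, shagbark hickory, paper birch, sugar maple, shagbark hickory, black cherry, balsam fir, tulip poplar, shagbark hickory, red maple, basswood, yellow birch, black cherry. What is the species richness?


Total individuals logged = 28
Distinct species (count of individuals): white pine (2), black cherry (3), sugar maple (2), paper birch (4), basswood (3), red maple (2), white ash (1), yellow birch (2), balsam fir (2), shagbark hickory (4), red oak (1), tulip poplar (2)
Species richness = number of distinct species = 12

12


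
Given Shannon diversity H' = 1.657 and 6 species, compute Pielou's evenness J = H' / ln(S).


ln(6) = 1.79176
J = H' / ln(S) = 1.657 / 1.79176 = 0.924789 ≈ 0.9248

0.9248


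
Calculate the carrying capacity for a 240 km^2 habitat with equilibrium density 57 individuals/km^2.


K = 57 * 240 = 13680 individuals

13680 individuals


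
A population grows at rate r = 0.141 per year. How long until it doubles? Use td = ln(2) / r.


td = ln(2) / 0.141 = 0.693147 / 0.141 = 4.91594 ≈ 4.9 years

4.9 years
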